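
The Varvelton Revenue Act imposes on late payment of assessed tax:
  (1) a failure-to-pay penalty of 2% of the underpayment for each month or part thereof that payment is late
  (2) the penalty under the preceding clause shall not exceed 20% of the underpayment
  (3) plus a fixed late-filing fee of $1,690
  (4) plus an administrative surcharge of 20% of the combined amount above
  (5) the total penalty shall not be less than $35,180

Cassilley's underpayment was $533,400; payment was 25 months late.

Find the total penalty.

$130,044

Accrued rate: 2% × 25 = 50%, capped at 20% → 20%
Failure-to-pay penalty: 20% of $533,400 = $106,680
Penalty before surcharge: $106,680 + $1,690 = $108,370
Administrative surcharge: 20% of $108,370 = $21,674
Total penalty: $108,370 + $21,674 = $130,044
Minimum $35,180: $130,044 meets the minimum, no increase.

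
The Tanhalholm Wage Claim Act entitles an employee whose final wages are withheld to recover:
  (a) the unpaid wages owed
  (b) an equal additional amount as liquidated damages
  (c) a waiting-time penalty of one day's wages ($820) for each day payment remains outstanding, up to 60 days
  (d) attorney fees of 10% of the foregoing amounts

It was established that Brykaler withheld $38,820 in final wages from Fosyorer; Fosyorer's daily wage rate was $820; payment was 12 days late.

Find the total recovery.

Liquidated damages (equal amount): $38,820
Penalty days: min(12, 60) = 12
Waiting-time penalty: 12 × $820 = $9,840
Subtotal: $38,820 + $38,820 + $9,840 = $87,480
Attorney fees: 10% of $87,480 = $8,748
Total award: $87,480 + $8,748 = $96,228

$96,228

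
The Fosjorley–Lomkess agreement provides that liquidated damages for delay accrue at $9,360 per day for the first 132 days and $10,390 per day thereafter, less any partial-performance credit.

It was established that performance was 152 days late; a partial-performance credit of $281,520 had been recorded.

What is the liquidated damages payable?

$1,161,800

First 132 days: 132 × $9,360 = $1,235,520
Remaining days: (152 − 132) × $10,390 = $207,800
Accrued per-day damages: $1,235,520 + $207,800 = $1,443,320
Less partial-performance credit: $1,443,320 − $281,520 = $1,161,800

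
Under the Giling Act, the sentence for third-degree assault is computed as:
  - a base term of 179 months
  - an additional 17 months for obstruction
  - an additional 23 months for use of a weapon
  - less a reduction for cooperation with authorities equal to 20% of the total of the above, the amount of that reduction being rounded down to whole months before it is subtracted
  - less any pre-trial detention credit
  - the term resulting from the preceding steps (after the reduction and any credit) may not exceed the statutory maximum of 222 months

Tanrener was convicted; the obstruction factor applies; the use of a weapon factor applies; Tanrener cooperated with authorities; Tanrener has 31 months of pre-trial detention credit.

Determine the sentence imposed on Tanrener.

Obstruction enhancement: +17 months
Use of a weapon enhancement: +23 months
Adjusted term: 179 months + 17 months + 23 months = 219 months
Cooperation with authorities reduction: 20% of 219 months = 43 months (rounded down)
After reduction: 219 − 43 = 176 months
Less pre-trial detention credit: 176 months − 31 months = 145 months
Cap at 222 months: 145 months is within the cap, no reduction.

145 months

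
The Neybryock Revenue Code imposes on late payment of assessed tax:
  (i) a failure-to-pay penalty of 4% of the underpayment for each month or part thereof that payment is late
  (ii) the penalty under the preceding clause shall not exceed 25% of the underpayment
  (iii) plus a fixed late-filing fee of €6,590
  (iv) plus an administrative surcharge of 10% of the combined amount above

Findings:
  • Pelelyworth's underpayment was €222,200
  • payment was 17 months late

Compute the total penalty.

Penalty: €68,354

Accrued rate: 4% × 17 = 68%, capped at 25% → 25%
Failure-to-pay penalty: 25% of €222,200 = €55,550
Penalty before surcharge: €55,550 + €6,590 = €62,140
Administrative surcharge: 10% of €62,140 = €6,214
Total penalty: €62,140 + €6,214 = €68,354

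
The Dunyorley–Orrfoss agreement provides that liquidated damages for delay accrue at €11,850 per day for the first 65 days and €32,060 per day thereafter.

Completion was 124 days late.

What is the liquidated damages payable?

€2,661,790

First 65 days: 65 × €11,850 = €770,250
Remaining days: (124 − 65) × €32,060 = €1,891,540
Accrued per-day damages: €770,250 + €1,891,540 = €2,661,790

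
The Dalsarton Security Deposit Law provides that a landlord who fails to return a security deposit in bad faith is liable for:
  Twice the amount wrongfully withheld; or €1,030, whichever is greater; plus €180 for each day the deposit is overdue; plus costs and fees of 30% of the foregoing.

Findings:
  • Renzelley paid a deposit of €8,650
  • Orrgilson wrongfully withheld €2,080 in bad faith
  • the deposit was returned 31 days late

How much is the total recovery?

€12,662

Doubled: 2 × €2,080 = €4,160
Minimum €1,030: €4,160 meets the minimum, no increase.
Late-return penalty: 31 × €180 = €5,580
Damages plus late penalty: €4,160 + €5,580 = €9,740
Costs and fees: 30% of €9,740 = €2,922
Total recovery: €9,740 + €2,922 = €12,662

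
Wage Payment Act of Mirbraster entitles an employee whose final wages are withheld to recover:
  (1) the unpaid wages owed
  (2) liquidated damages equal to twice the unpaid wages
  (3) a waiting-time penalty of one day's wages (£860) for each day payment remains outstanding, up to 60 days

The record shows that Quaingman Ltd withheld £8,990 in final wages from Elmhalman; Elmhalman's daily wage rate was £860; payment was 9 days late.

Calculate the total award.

£34,710

Doubled: 2 × £8,990 = £17,980
Penalty days: min(9, 60) = 9
Waiting-time penalty: 9 × £860 = £7,740
Total award: £8,990 + £17,980 + £7,740 = £34,710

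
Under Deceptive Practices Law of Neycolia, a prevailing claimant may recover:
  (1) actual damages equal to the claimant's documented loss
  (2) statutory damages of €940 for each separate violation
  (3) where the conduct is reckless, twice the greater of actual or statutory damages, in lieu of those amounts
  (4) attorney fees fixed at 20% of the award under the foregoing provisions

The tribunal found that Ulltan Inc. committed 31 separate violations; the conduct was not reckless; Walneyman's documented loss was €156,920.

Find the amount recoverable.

Statutory damages: 31 × €940 = €29,140
Conduct not reckless: the in-lieu enhancement does not apply.
Actual plus statutory damages: €156,920 + €29,140 = €186,060
Attorney fees: 20% of €186,060 = €37,212
Total recovery: €186,060 + €37,212 = €223,272

€223,272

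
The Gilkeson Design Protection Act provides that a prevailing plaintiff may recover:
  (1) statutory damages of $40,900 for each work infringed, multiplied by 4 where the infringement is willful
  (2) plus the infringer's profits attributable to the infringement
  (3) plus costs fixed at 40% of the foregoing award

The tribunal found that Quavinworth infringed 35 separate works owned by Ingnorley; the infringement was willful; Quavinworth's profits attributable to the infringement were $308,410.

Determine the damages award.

$8,448,174

Statutory damages: 35 × $40,900 = $1,431,500
Multiplied by 4: 4 × $1,431,500 = $5,726,000
Combined award: $5,726,000 + $308,410 = $6,034,410
Costs: 40% of $6,034,410 = $2,413,764
Award plus costs: $6,034,410 + $2,413,764 = $8,448,174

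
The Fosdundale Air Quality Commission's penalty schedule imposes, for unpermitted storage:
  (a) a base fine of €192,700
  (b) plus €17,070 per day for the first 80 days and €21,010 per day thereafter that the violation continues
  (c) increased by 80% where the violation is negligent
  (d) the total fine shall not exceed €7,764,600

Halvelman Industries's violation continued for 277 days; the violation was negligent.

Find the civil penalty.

€7,764,600

First 80 days: 80 × €17,070 = €1,365,600
Remaining days: (277 − 80) × €21,010 = €4,138,970
Per-day component: €1,365,600 + €4,138,970 = €5,504,570
Base plus per-day: €192,700 + €5,504,570 = €5,697,270
Enhancement: 80% of €5,697,270 = €4,557,816
Enhanced fine: €5,697,270 + €4,557,816 = €10,255,086
Cap at €7,764,600: €10,255,086 exceeds the cap → €7,764,600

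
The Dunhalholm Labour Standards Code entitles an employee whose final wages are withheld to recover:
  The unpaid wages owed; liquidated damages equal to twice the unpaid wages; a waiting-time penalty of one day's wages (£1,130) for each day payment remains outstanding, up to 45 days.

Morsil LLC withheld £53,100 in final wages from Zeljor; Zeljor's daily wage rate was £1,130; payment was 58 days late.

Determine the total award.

£210,150

Doubled: 2 × £53,100 = £106,200
Penalty days: min(58, 45) = 45
Waiting-time penalty: 45 × £1,130 = £50,850
Total award: £53,100 + £106,200 + £50,850 = £210,150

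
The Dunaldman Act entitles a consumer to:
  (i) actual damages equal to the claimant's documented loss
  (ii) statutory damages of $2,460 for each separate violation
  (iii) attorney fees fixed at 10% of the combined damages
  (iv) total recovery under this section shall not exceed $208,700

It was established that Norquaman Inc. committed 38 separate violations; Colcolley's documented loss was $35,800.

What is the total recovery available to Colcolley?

Statutory damages: 38 × $2,460 = $93,480
Combined damages: $35,800 + $93,480 = $129,280
Attorney fees: 10% of $129,280 = $12,928
Total before cap: $129,280 + $12,928 = $142,208
Cap at $208,700: $142,208 is within the cap, no reduction.

$142,208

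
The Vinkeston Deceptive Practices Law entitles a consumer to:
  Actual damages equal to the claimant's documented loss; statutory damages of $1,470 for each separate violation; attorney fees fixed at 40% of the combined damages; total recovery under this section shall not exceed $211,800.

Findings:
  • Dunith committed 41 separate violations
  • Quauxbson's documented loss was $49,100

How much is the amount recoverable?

Total recovery: $153,118

Statutory damages: 41 × $1,470 = $60,270
Combined damages: $49,100 + $60,270 = $109,370
Attorney fees: 40% of $109,370 = $43,748
Total before cap: $109,370 + $43,748 = $153,118
Cap at $211,800: $153,118 is within the cap, no reduction.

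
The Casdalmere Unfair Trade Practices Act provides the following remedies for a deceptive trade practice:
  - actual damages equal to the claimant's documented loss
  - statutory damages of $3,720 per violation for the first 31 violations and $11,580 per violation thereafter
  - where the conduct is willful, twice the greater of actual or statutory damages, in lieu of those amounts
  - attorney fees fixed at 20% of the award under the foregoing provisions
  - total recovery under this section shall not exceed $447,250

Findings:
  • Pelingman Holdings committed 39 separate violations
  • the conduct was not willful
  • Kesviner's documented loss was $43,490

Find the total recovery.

$301,740

First 31 violations: 31 × $3,720 = $115,320
Remaining violations: (39 − 31) × $11,580 = $92,640
Statutory damages: $115,320 + $92,640 = $207,960
Conduct not willful: the in-lieu enhancement does not apply.
Actual plus statutory damages: $43,490 + $207,960 = $251,450
Attorney fees: 20% of $251,450 = $50,290
Total before cap: $251,450 + $50,290 = $301,740
Cap at $447,250: $301,740 is within the cap, no reduction.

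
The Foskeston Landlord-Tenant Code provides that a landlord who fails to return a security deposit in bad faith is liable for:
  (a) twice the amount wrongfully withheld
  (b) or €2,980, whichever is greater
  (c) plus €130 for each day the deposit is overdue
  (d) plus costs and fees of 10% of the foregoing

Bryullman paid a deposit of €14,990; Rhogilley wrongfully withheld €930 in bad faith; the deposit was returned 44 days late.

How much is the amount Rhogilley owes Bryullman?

€9,570

Doubled: 2 × €930 = €1,860
Minimum €2,980: €1,860 is below the minimum → €2,980
Late-return penalty: 44 × €130 = €5,720
Damages plus late penalty: €2,980 + €5,720 = €8,700
Costs and fees: 10% of €8,700 = €870
Total recovery: €8,700 + €870 = €9,570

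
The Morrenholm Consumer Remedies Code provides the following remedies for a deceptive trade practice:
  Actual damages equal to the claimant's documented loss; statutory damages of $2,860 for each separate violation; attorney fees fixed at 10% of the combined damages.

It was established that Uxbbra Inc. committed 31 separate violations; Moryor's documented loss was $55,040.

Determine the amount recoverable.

$158,070

Statutory damages: 31 × $2,860 = $88,660
Combined damages: $55,040 + $88,660 = $143,700
Attorney fees: 10% of $143,700 = $14,370
Total recovery: $143,700 + $14,370 = $158,070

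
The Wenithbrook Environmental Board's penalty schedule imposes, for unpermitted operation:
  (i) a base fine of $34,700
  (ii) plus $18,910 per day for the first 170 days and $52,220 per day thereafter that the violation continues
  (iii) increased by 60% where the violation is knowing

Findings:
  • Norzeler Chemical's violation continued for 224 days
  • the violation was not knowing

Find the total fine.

$6,069,280

First 170 days: 170 × $18,910 = $3,214,700
Remaining days: (224 − 170) × $52,220 = $2,819,880
Per-day component: $3,214,700 + $2,819,880 = $6,034,580
Base plus per-day: $34,700 + $6,034,580 = $6,069,280
The violation was not knowing: no 60% increase.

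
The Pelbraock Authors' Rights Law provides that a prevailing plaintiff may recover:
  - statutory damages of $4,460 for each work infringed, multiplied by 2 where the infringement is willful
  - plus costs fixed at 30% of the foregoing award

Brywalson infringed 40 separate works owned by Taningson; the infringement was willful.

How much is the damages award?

Statutory damages: 40 × $4,460 = $178,400
Doubled: 2 × $178,400 = $356,800
Costs: 30% of $356,800 = $107,040
Award plus costs: $356,800 + $107,040 = $463,840

$463,840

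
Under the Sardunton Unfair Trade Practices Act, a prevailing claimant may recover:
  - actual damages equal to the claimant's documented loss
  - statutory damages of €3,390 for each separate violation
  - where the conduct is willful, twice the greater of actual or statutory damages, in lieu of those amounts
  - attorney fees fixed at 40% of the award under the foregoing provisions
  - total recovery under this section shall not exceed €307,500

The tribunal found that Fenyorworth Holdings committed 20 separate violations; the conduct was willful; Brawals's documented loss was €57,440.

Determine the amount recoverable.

Total recovery: €189,840

Statutory damages: 20 × €3,390 = €67,800
Greater of actual damages (€57,440) or statutory damages (€67,800): €67,800
Doubled: 2 × €67,800 = €135,600
Attorney fees: 40% of €135,600 = €54,240
Total before cap: €135,600 + €54,240 = €189,840
Cap at €307,500: €189,840 is within the cap, no reduction.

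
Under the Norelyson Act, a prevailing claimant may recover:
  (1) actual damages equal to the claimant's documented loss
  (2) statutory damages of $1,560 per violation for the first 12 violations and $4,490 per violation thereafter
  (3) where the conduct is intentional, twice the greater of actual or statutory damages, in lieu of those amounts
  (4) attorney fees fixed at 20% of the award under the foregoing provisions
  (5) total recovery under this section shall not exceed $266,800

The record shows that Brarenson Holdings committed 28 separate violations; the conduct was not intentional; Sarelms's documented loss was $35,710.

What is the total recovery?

First 12 violations: 12 × $1,560 = $18,720
Remaining violations: (28 − 12) × $4,490 = $71,840
Statutory damages: $18,720 + $71,840 = $90,560
Conduct not intentional: the in-lieu enhancement does not apply.
Actual plus statutory damages: $35,710 + $90,560 = $126,270
Attorney fees: 20% of $126,270 = $25,254
Total before cap: $126,270 + $25,254 = $151,524
Cap at $266,800: $151,524 is within the cap, no reduction.

$151,524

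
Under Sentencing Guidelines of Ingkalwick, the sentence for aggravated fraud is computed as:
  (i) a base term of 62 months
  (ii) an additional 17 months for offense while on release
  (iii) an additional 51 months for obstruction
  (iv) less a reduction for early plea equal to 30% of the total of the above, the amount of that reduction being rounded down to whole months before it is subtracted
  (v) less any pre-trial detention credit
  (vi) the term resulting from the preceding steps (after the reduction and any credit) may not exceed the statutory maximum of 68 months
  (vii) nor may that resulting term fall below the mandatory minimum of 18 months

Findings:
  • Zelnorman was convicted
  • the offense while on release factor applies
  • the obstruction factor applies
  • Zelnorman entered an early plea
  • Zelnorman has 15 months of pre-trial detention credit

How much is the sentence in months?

Offense while on release enhancement: +17 months
Obstruction enhancement: +51 months
Adjusted term: 62 months + 17 months + 51 months = 130 months
Early plea reduction: 30% of 130 months = 39 months (rounded down)
After reduction: 130 − 39 = 91 months
Less pre-trial detention credit: 91 months − 15 months = 76 months
Cap at 68 months: 76 months exceeds the cap → 68 months
Minimum 18 months: 68 months meets the minimum, no increase.

68 months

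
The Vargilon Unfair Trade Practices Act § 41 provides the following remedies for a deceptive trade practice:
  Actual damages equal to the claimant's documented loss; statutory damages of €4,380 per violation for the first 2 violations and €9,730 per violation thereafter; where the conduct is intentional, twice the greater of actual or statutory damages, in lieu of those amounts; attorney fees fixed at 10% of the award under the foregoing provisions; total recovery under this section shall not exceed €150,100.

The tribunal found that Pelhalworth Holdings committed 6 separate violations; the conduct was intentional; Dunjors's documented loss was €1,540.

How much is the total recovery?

Total recovery: €104,896

First 2 violations: 2 × €4,380 = €8,760
Remaining violations: (6 − 2) × €9,730 = €38,920
Statutory damages: €8,760 + €38,920 = €47,680
Greater of actual damages (€1,540) or statutory damages (€47,680): €47,680
Doubled: 2 × €47,680 = €95,360
Attorney fees: 10% of €95,360 = €9,536
Total before cap: €95,360 + €9,536 = €104,896
Cap at €150,100: €104,896 is within the cap, no reduction.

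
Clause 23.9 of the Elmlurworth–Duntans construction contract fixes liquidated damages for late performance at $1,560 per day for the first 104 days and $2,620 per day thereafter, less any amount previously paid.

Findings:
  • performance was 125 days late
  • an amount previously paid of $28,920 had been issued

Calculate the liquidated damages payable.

$188,340

First 104 days: 104 × $1,560 = $162,240
Remaining days: (125 − 104) × $2,620 = $55,020
Accrued per-day damages: $162,240 + $55,020 = $217,260
Less amount previously paid: $217,260 − $28,920 = $188,340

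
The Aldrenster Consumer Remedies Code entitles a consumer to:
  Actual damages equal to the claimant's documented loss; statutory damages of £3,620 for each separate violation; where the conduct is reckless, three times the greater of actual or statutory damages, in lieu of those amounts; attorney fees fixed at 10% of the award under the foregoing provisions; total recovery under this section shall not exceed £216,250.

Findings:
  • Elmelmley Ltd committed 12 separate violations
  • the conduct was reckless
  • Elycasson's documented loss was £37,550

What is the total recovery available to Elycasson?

£143,352

Statutory damages: 12 × £3,620 = £43,440
Greater of actual damages (£37,550) or statutory damages (£43,440): £43,440
Trebled: 3 × £43,440 = £130,320
Attorney fees: 10% of £130,320 = £13,032
Total before cap: £130,320 + £13,032 = £143,352
Cap at £216,250: £143,352 is within the cap, no reduction.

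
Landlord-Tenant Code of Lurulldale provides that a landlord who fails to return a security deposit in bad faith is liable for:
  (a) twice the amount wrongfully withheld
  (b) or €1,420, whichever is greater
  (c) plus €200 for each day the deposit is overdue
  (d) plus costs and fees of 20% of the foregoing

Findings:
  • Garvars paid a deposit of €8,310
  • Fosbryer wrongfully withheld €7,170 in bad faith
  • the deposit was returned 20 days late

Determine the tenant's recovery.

€22,008

Doubled: 2 × €7,170 = €14,340
Minimum €1,420: €14,340 meets the minimum, no increase.
Late-return penalty: 20 × €200 = €4,000
Damages plus late penalty: €14,340 + €4,000 = €18,340
Costs and fees: 20% of €18,340 = €3,668
Total recovery: €18,340 + €3,668 = €22,008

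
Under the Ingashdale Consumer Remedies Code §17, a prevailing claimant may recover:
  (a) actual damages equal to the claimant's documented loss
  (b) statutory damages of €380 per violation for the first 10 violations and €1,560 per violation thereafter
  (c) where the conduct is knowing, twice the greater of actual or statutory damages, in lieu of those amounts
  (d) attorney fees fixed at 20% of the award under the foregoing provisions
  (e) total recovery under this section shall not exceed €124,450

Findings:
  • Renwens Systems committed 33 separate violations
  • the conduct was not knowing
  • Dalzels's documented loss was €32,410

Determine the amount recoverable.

First 10 violations: 10 × €380 = €3,800
Remaining violations: (33 − 10) × €1,560 = €35,880
Statutory damages: €3,800 + €35,880 = €39,680
Conduct not knowing: the in-lieu enhancement does not apply.
Actual plus statutory damages: €32,410 + €39,680 = €72,090
Attorney fees: 20% of €72,090 = €14,418
Total before cap: €72,090 + €14,418 = €86,508
Cap at €124,450: €86,508 is within the cap, no reduction.

€86,508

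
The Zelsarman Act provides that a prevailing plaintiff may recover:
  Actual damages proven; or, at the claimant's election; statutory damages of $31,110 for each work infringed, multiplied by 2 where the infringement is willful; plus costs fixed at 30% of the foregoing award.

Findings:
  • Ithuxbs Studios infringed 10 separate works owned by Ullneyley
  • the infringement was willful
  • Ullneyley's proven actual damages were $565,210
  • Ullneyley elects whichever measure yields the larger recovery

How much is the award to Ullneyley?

Award: $808,860

Statutory damages: 10 × $31,110 = $311,100
Doubled: 2 × $311,100 = $622,200
Greater of actual damages ($565,210) or enhanced statutory damages ($622,200): $622,200
Costs: 30% of $622,200 = $186,660
Award plus costs: $622,200 + $186,660 = $808,860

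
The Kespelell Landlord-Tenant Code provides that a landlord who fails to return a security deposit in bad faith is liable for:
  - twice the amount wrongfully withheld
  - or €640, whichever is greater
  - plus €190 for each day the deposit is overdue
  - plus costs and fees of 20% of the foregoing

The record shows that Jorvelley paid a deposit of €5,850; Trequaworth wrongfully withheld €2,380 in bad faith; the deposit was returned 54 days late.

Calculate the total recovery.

€18,024

Doubled: 2 × €2,380 = €4,760
Minimum €640: €4,760 meets the minimum, no increase.
Late-return penalty: 54 × €190 = €10,260
Damages plus late penalty: €4,760 + €10,260 = €15,020
Costs and fees: 20% of €15,020 = €3,004
Total recovery: €15,020 + €3,004 = €18,024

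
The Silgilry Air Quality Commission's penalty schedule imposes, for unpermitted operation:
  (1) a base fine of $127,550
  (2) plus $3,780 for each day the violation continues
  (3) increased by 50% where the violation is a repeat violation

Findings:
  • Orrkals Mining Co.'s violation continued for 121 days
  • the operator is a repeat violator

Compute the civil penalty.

Per-day component: 121 × $3,780 = $457,380
Base plus per-day: $127,550 + $457,380 = $584,930
Enhancement: 50% of $584,930 = $292,465
Enhanced fine: $584,930 + $292,465 = $877,395

$877,395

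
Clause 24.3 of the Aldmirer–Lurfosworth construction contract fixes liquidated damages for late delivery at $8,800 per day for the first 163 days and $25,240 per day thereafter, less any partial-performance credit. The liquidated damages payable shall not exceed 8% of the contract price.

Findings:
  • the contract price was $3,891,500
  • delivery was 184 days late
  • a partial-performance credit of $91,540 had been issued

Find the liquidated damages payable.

$311,320

First 163 days: 163 × $8,800 = $1,434,400
Remaining days: (184 − 163) × $25,240 = $530,040
Accrued per-day damages: $1,434,400 + $530,040 = $1,964,440
Less partial-performance credit: $1,964,440 − $91,540 = $1,872,900
Cap: 8% of $3,891,500 = $311,320
Cap at $311,320: $1,872,900 exceeds the cap → $311,320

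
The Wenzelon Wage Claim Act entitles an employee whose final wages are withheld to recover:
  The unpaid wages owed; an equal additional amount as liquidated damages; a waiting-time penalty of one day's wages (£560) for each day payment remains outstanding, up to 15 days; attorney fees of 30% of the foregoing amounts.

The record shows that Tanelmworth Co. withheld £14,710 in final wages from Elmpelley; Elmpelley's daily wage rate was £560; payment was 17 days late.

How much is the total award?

£49,166

Liquidated damages (equal amount): £14,710
Penalty days: min(17, 15) = 15
Waiting-time penalty: 15 × £560 = £8,400
Subtotal: £14,710 + £14,710 + £8,400 = £37,820
Attorney fees: 30% of £37,820 = £11,346
Total award: £37,820 + £11,346 = £49,166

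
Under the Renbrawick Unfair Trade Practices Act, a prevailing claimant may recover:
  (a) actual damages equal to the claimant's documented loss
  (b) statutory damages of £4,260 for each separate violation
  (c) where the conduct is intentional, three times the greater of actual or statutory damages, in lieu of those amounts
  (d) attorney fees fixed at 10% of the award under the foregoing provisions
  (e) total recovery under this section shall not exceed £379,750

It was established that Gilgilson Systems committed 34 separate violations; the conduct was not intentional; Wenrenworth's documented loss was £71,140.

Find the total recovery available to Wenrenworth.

Statutory damages: 34 × £4,260 = £144,840
Conduct not intentional: the in-lieu enhancement does not apply.
Actual plus statutory damages: £71,140 + £144,840 = £215,980
Attorney fees: 10% of £215,980 = £21,598
Total before cap: £215,980 + £21,598 = £237,578
Cap at £379,750: £237,578 is within the cap, no reduction.

£237,578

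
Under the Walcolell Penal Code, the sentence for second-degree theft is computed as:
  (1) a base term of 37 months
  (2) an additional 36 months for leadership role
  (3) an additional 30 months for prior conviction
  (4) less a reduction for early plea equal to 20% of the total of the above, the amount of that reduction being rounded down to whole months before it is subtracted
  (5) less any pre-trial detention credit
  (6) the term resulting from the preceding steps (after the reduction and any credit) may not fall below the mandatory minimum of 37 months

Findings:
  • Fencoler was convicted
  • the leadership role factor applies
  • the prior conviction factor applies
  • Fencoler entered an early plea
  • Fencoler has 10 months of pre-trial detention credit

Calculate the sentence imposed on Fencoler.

Leadership role enhancement: +36 months
Prior conviction enhancement: +30 months
Adjusted term: 37 months + 36 months + 30 months = 103 months
Early plea reduction: 20% of 103 months = 20 months (rounded down)
After reduction: 103 − 20 = 83 months
Less pre-trial detention credit: 83 months − 10 months = 73 months
Minimum 37 months: 73 months meets the minimum, no increase.

73 months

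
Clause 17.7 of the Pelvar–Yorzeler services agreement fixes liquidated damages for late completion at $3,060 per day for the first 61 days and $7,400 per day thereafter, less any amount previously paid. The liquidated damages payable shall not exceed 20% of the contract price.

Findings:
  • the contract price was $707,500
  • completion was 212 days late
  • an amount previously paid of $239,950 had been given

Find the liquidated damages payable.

First 61 days: 61 × $3,060 = $186,660
Remaining days: (212 − 61) × $7,400 = $1,117,400
Accrued per-day damages: $186,660 + $1,117,400 = $1,304,060
Less amount previously paid: $1,304,060 − $239,950 = $1,064,110
Cap: 20% of $707,500 = $141,500
Cap at $141,500: $1,064,110 exceeds the cap → $141,500

$141,500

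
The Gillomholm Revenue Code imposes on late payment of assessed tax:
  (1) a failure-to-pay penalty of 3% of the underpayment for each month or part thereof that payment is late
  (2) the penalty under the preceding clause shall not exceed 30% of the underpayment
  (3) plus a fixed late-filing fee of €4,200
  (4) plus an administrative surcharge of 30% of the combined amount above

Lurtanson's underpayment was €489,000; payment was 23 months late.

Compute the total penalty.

€196,170

Accrued rate: 3% × 23 = 69%, capped at 30% → 30%
Failure-to-pay penalty: 30% of €489,000 = €146,700
Penalty before surcharge: €146,700 + €4,200 = €150,900
Administrative surcharge: 30% of €150,900 = €45,270
Total penalty: €150,900 + €45,270 = €196,170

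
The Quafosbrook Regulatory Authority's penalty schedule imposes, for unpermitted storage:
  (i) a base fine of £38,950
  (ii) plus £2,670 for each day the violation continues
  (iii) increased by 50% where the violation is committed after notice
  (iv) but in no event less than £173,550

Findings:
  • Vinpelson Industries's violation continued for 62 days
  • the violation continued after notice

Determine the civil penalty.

Per-day component: 62 × £2,670 = £165,540
Base plus per-day: £38,950 + £165,540 = £204,490
Enhancement: 50% of £204,490 = £102,245
Enhanced fine: £204,490 + £102,245 = £306,735
Minimum £173,550: £306,735 meets the minimum, no increase.

£306,735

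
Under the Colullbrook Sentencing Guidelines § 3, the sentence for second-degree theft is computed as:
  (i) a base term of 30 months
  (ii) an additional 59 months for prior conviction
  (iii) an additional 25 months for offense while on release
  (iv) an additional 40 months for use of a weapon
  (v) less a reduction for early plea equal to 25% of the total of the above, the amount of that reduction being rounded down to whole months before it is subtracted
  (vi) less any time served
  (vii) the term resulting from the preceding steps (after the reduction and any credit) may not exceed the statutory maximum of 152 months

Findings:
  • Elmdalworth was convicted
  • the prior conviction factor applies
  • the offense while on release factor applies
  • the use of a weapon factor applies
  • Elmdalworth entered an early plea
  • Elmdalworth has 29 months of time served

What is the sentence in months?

Prior conviction enhancement: +59 months
Offense while on release enhancement: +25 months
Use of a weapon enhancement: +40 months
Adjusted term: 30 months + 59 months + 25 months + 40 months = 154 months
Early plea reduction: 25% of 154 months = 38 months (rounded down)
After reduction: 154 − 38 = 116 months
Less time served: 116 months − 29 months = 87 months
Cap at 152 months: 87 months is within the cap, no reduction.

Sentence: 87 months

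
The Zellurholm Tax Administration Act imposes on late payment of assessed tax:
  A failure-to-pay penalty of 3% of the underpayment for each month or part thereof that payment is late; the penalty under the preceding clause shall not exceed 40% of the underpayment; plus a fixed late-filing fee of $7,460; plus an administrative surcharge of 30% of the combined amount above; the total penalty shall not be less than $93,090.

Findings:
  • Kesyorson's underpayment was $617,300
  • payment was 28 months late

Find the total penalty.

Accrued rate: 3% × 28 = 84%, capped at 40% → 40%
Failure-to-pay penalty: 40% of $617,300 = $246,920
Penalty before surcharge: $246,920 + $7,460 = $254,380
Administrative surcharge: 30% of $254,380 = $76,314
Total penalty: $254,380 + $76,314 = $330,694
Minimum $93,090: $330,694 meets the minimum, no increase.

$330,694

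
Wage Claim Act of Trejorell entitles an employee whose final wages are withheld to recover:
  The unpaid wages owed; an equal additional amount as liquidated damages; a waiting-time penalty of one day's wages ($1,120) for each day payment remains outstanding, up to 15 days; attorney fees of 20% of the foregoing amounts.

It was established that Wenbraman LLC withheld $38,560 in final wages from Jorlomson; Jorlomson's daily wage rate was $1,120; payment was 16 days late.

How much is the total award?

$112,704

Liquidated damages (equal amount): $38,560
Penalty days: min(16, 15) = 15
Waiting-time penalty: 15 × $1,120 = $16,800
Subtotal: $38,560 + $38,560 + $16,800 = $93,920
Attorney fees: 20% of $93,920 = $18,784
Total award: $93,920 + $18,784 = $112,704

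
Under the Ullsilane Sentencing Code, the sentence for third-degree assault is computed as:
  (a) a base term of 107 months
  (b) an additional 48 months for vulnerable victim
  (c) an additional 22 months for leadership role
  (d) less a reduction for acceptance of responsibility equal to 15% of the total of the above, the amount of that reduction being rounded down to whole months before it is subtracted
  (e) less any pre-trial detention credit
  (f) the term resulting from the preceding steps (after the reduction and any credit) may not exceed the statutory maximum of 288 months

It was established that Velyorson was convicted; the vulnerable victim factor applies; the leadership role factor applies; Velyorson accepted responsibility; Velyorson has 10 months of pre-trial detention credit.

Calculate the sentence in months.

141 months

Vulnerable victim enhancement: +48 months
Leadership role enhancement: +22 months
Adjusted term: 107 months + 48 months + 22 months = 177 months
Acceptance of responsibility reduction: 15% of 177 months = 26 months (rounded down)
After reduction: 177 − 26 = 151 months
Less pre-trial detention credit: 151 months − 10 months = 141 months
Cap at 288 months: 141 months is within the cap, no reduction.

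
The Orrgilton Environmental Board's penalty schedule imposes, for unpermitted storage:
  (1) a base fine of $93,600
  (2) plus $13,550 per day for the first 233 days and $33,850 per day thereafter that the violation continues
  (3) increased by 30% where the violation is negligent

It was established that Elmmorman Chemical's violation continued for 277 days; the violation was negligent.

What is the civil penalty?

$6,162,195

First 233 days: 233 × $13,550 = $3,157,150
Remaining days: (277 − 233) × $33,850 = $1,489,400
Per-day component: $3,157,150 + $1,489,400 = $4,646,550
Base plus per-day: $93,600 + $4,646,550 = $4,740,150
Enhancement: 30% of $4,740,150 = $1,422,045
Enhanced fine: $4,740,150 + $1,422,045 = $6,162,195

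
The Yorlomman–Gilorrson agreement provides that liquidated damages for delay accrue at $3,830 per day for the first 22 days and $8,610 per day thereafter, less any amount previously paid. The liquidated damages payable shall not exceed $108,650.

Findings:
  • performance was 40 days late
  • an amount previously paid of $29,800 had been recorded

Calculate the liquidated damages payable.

First 22 days: 22 × $3,830 = $84,260
Remaining days: (40 − 22) × $8,610 = $154,980
Accrued per-day damages: $84,260 + $154,980 = $239,240
Less amount previously paid: $239,240 − $29,800 = $209,440
Cap at $108,650: $209,440 exceeds the cap → $108,650

$108,650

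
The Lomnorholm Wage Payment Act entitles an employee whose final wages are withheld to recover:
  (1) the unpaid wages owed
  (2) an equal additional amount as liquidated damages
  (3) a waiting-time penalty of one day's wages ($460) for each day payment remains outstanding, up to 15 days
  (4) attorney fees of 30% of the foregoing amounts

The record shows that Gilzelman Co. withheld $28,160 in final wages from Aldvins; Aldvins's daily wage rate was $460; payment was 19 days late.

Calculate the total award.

$82,186

Liquidated damages (equal amount): $28,160
Penalty days: min(19, 15) = 15
Waiting-time penalty: 15 × $460 = $6,900
Subtotal: $28,160 + $28,160 + $6,900 = $63,220
Attorney fees: 30% of $63,220 = $18,966
Total award: $63,220 + $18,966 = $82,186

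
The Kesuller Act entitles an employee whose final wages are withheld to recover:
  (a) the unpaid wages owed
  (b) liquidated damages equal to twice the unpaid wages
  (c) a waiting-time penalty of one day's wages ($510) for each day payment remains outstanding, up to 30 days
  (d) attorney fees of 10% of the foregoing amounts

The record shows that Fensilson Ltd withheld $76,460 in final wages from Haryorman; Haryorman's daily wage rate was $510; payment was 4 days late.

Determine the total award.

Doubled: 2 × $76,460 = $152,920
Penalty days: min(4, 30) = 4
Waiting-time penalty: 4 × $510 = $2,040
Subtotal: $76,460 + $152,920 + $2,040 = $231,420
Attorney fees: 10% of $231,420 = $23,142
Total award: $231,420 + $23,142 = $254,562

$254,562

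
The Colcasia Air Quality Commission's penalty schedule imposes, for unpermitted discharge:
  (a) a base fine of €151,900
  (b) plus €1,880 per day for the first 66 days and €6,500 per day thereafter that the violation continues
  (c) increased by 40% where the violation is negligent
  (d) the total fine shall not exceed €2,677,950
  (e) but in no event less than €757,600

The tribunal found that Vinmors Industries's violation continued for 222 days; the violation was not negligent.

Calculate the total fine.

First 66 days: 66 × €1,880 = €124,080
Remaining days: (222 − 66) × €6,500 = €1,014,000
Per-day component: €124,080 + €1,014,000 = €1,138,080
Base plus per-day: €151,900 + €1,138,080 = €1,289,980
The violation was not negligent: no 40% increase.
Cap at €2,677,950: €1,289,980 is within the cap, no reduction.
Minimum €757,600: €1,289,980 meets the minimum, no increase.

€1,289,980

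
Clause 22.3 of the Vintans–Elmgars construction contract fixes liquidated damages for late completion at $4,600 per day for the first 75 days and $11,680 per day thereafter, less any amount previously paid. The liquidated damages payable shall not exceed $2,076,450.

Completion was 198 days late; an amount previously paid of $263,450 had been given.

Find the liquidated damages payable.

$1,518,190

First 75 days: 75 × $4,600 = $345,000
Remaining days: (198 − 75) × $11,680 = $1,436,640
Accrued per-day damages: $345,000 + $1,436,640 = $1,781,640
Less amount previously paid: $1,781,640 − $263,450 = $1,518,190
Cap at $2,076,450: $1,518,190 is within the cap, no reduction.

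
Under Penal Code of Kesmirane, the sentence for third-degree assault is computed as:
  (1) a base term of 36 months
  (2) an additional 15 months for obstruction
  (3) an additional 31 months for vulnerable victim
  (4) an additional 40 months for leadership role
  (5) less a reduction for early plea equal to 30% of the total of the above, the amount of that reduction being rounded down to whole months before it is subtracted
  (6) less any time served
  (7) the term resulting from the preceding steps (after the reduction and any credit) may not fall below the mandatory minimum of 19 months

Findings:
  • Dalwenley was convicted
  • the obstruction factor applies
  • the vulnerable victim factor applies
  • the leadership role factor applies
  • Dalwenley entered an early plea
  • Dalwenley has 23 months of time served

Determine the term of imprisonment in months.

63 months

Obstruction enhancement: +15 months
Vulnerable victim enhancement: +31 months
Leadership role enhancement: +40 months
Adjusted term: 36 months + 15 months + 31 months + 40 months = 122 months
Early plea reduction: 30% of 122 months = 36 months (rounded down)
After reduction: 122 − 36 = 86 months
Less time served: 86 months − 23 months = 63 months
Minimum 19 months: 63 months meets the minimum, no increase.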